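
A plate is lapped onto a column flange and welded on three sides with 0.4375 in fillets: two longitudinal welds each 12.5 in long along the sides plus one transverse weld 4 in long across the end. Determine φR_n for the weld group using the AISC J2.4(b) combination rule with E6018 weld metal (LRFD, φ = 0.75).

φR_n ≈ 242 kips

E60XX → F_EXX = 60 ksi.
t_e = 0.707 × 0.4375 = 0.3093 in.
R_nwl = 0.6 × 60 × 0.3093 × 25 = 278.4 kips (longitudinal, 2 welds).
R_nwt = 0.6 × 60 × 0.3093 × 4 = 44.54 kips (transverse, base value).
(i) R_nwl + R_nwt = 322.9 kips; (ii) 0.85 R_nwl + 1.5 R_nwt = 303.4 kips.
R_n = max = 322.9 kips [governs: (i)]; φR_n = 242.2 kips.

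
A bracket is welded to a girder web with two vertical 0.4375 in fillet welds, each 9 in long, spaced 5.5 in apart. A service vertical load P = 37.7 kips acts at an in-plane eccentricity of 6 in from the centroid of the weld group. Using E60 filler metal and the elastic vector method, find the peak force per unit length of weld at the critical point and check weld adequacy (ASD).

E60XX → F_EXX = 60 ksi.
Total weld length L_w = 18 in. Treat welds as unit-width lines.
Polar moment about centroid: J = 2[d³/12 + d(b/2)²] = 2[9³/12 + 9×2.75²] = 257.6 in³.
Direct shear f_v = P/L_w = 37.7 / 18 = 2.094 kip/in (vertical).
Torsion M = P·e = 37.7 × 6 = 226.2 kip·in.
Critical point at (x, y) = (2.75, 4.5) from centroid. f_tx = M·y/J = 3.951 kip/in; f_ty = M·x/J = 2.415 kip/in.
Resultant f_max = √[f_tx² + (f_v + f_ty)²] = √[3.951² + (2.094 + 2.415)²] = 5.995 kip/in.
Capacity per unit length: r_n/Ω = (1/2.0) × 0.6 × 60 × (0.707 × 0.4375) = 5.568 kip/in.
5.995 > 5.568 → NOT adequate.

f_max ≈ 6 kip/in; NOT adequate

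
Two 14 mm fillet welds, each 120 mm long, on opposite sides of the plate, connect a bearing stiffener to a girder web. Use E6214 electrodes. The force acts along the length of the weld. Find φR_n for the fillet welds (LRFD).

E62XX → F_EXX = 620 MPa.
Effective throat t_e = 0.707 × 14 = 9.898 mm.
Total length L = 240 mm; A_we = 9.898 × 240 = 2376 mm².
F_nw = 0.6 F_EXX = 0.6 × 620 = 372 MPa.
φR_n = 0.75 × 372 × 2376 × 10⁻³ = 662.8 kN.

φR_n ≈ 663 kN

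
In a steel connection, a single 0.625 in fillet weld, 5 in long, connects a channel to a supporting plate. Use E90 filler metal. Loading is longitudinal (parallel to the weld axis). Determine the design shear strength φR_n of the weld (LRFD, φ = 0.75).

φR_n ≈ 89.5 kip

E90XX → F_EXX = 90 ksi.
Effective throat t_e = 0.707 × 0.625 = 0.4419 in.
Total length L = 5 in; A_we = 0.4419 × 5 = 2.209 in².
F_nw = 0.6 F_EXX = 0.6 × 90 = 54 ksi.
φR_n = 0.75 × 54 × 2.209 = 89.48 kip.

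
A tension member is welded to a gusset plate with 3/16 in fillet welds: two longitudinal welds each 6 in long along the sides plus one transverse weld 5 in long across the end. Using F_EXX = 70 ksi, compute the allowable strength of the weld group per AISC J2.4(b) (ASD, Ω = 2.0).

t_e = 0.707 × 0.1875 = 0.1326 in.
R_nwl = 0.6 × 70 × 0.1326 × 12 = 66.81 kips (longitudinal, 2 welds).
R_nwt = 0.6 × 70 × 0.1326 × 5 = 27.84 kips (transverse, base value).
(i) R_nwl + R_nwt = 94.65 kips; (ii) 0.85 R_nwl + 1.5 R_nwt = 98.55 kips.
R_n = max = 98.55 kips [governs: (ii)]; R_n/Ω = 49.27 kips.

R_n/Ω ≈ 49.3 kips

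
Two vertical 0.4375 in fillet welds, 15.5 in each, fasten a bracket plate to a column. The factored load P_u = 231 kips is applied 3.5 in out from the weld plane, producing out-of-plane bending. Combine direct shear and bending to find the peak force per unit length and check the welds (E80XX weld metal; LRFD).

E80XX → F_EXX = 80 ksi.
L_w = 2 × 15.5 = 31 in; section modulus (unit throat) S = 2 × L²/6 = 80.08 in².
Direct shear f_v = P/L_w = 231/31 = 7.452 kip/in.
Moment M = P × e = 231 × 3.5 = 808.5 kip·in; bending f_b = M/S = 10.1 kip/in.
f_max = √(f_v² + f_b²) = √(7.452² + 10.1²) = 12.55 kip/in.
φr_n = 0.75 × 0.6 × 80 × (0.707 × 0.4375) = 11.14 kip/in → NOT adequate.

f_max ≈ 12.5 kip/in; NOT adequate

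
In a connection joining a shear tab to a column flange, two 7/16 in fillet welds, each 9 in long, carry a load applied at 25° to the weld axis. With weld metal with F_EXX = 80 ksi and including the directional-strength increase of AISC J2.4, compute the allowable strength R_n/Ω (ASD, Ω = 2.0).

t_e = 0.707 × 0.4375 = 0.3093 in; A_we = 0.3093 × 18 = 5.568 in².
Directional factor: 1.0 + 0.5 sin^1.5(25°) = 1.137.
F_nw = 0.6 × 80 × 1.137 = 54.59 ksi.
R_n/Ω = (54.59 × 5.568) / 2.0 = 152 kip.

R_n/Ω ≈ 152 kip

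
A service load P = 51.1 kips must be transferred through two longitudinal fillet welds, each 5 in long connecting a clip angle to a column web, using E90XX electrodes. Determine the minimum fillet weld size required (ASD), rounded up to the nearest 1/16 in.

E90XX → F_EXX = 90 ksi.
Total weld length L = 10 in.
Required throat t_e = P × Ω / (0.6 F_EXX × L) = 51.1 × 2.0 / (0.6 × 90 × 10) = 0.1893 in.
Required leg w = t_e / 0.707 = 0.2677 in → use 5/16 in.

w = 5/16 in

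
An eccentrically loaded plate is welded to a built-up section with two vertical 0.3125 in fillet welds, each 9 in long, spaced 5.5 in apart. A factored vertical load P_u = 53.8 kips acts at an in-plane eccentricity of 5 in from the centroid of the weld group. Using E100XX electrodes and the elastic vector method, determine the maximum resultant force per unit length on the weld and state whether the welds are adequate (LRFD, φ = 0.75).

E100XX → F_EXX = 100 ksi.
Total weld length L_w = 18 in. Treat welds as unit-width lines.
Polar moment about centroid: J = 2[d³/12 + d(b/2)²] = 2[9³/12 + 9×2.75²] = 257.6 in³.
Direct shear f_v = P/L_w = 53.8 / 18 = 2.989 kip/in (vertical).
Torsion M = P·e = 53.8 × 5 = 269 kip·in.
Critical point at (x, y) = (2.75, 4.5) from centroid. f_tx = M·y/J = 4.699 kip/in; f_ty = M·x/J = 2.871 kip/in.
Resultant f_max = √[f_tx² + (f_v + f_ty)²] = √[4.699² + (2.989 + 2.871)²] = 7.511 kip/in.
Capacity per unit length: φr_n = 0.75 × 0.6 × 100 × (0.707 × 0.3125) = 9.942 kip/in.
7.511 ≤ 9.942 → adequate.

f_max ≈ 7.51 kip/in; adequate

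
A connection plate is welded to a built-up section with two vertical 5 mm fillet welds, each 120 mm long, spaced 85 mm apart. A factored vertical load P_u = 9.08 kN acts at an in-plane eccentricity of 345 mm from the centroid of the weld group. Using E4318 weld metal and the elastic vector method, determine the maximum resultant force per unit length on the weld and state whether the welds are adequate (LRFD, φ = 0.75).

E43XX → F_EXX = 430 MPa.
Total weld length L_w = 240 mm. Treat welds as unit-width lines.
Polar moment about centroid: J = 2[d³/12 + d(b/2)²] = 2[120³/12 + 120×42.5²] = 721500 mm³.
Direct shear f_v = P/L_w = 9.08×10³ / 240 = 37.83 N/mm (vertical).
Torsion M = P·e = 9.08×10³ × 345 = 3132600 N·mm.
Critical point at (x, y) = (42.5, 60) from centroid. f_tx = M·y/J = 260.5 N/mm; f_ty = M·x/J = 184.5 N/mm.
Resultant f_max = √[f_tx² + (f_v + f_ty)²] = √[260.5² + (37.83 + 184.5)²] = 342.5 N/mm.
Capacity per unit length: φr_n = 0.75 × 0.6 × 430 × (0.707 × 5) = 684 N/mm.
342.5 ≤ 684 → adequate.

f_max ≈ 343 N/mm; adequate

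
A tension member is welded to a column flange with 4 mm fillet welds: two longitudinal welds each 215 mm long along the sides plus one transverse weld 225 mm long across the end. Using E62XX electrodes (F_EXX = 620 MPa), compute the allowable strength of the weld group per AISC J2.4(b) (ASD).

t_e = 0.707 × 4 = 2.828 mm.
R_nwl = 0.6 × 620 × 2.828 × 430 × 10⁻³ = 452.4 kN (longitudinal, 2 welds).
R_nwt = 0.6 × 620 × 2.828 × 225 × 10⁻³ = 236.7 kN (transverse, base value).
(i) R_nwl + R_nwt = 689.1 kN; (ii) 0.85 R_nwl + 1.5 R_nwt = 739.6 kN.
R_n = max = 739.6 kN [governs: (ii)]; R_n/Ω = 369.8 kN.

R_n/Ω ≈ 370 kN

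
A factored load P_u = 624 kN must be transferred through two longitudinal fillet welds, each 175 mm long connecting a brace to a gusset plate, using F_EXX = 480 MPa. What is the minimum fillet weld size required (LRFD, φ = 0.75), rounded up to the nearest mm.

w = 12 mm

Total weld length L = 350 mm.
Required throat t_e = P_u / (φ × 0.6 F_EXX × L) = 624 / (0.75 × 0.6 × 480 × 350 × 10⁻³) = 8.254 mm.
Required leg w = t_e / 0.707 = 11.67 mm → use 12 mm.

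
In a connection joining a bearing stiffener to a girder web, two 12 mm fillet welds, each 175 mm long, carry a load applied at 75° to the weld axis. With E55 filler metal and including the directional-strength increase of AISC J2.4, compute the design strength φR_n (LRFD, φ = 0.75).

φR_n ≈ 1080 kN

E55XX → F_EXX = 550 MPa.
t_e = 0.707 × 12 = 8.484 mm; A_we = 8.484 × 350 = 2969 mm².
Directional factor: 1.0 + 0.5 sin^1.5(75°) = 1.475.
F_nw = 0.6 × 550 × 1.475 = 486.6 MPa.
φR_n = 0.75 × 486.6 × 2969 × 10⁻³ = 1084 kN.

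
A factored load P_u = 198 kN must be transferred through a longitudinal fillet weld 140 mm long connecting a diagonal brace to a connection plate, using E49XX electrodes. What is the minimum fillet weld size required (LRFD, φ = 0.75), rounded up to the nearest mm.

E49XX → F_EXX = 490 MPa.
Total weld length L = 140 mm.
Required throat t_e = P_u / (φ × 0.6 F_EXX × L) = 198 / (0.75 × 0.6 × 490 × 140 × 10⁻³) = 6.414 mm.
Required leg w = t_e / 0.707 = 9.072 mm → use 10 mm.

w = 10 mm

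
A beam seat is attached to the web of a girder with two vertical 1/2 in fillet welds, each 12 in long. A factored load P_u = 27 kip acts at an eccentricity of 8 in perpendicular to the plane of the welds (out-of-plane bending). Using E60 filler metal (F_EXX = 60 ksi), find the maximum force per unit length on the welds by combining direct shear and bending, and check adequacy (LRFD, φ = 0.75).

L_w = 2 × 12 = 24 in; section modulus (unit throat) S = 2 × L²/6 = 48 in².
Direct shear f_v = P/L_w = 27/24 = 1.125 kip/in.
Moment M = P × e = 27 × 8 = 216 kip·in; bending f_b = M/S = 4.5 kip/in.
f_max = √(f_v² + f_b²) = √(1.125² + 4.5²) = 4.638 kip/in.
φr_n = 0.75 × 0.6 × 60 × (0.707 × 0.5) = 9.544 kip/in → adequate.

f_max ≈ 4.64 kip/in; adequate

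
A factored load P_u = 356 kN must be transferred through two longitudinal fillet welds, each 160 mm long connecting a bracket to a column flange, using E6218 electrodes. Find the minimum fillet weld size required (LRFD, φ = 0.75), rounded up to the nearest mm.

E62XX → F_EXX = 620 MPa.
Total weld length L = 320 mm.
Required throat t_e = P_u / (φ × 0.6 F_EXX × L) = 356 / (0.75 × 0.6 × 620 × 320 × 10⁻³) = 3.987 mm.
Required leg w = t_e / 0.707 = 5.64 mm → use 6 mm.

w = 6 mm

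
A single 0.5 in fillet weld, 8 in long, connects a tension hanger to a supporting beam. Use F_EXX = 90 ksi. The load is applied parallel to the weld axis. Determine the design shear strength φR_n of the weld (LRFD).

Effective throat t_e = 0.707 × 0.5 = 0.3535 in.
Total length L = 8 in; A_we = 0.3535 × 8 = 2.828 in².
F_nw = 0.6 F_EXX = 0.6 × 90 = 54 ksi.
φR_n = 0.75 × 54 × 2.828 = 114.5 kips.

φR_n ≈ 115 kips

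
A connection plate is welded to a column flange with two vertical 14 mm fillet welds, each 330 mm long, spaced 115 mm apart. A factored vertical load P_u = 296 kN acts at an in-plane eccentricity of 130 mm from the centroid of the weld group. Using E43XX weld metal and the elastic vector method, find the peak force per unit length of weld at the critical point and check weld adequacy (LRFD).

f_max ≈ 1060 N/mm; adequate

E43XX → F_EXX = 430 MPa.
Total weld length L_w = 660 mm. Treat welds as unit-width lines.
Polar moment about centroid: J = 2[d³/12 + d(b/2)²] = 2[330³/12 + 330×57.5²] = 8172000 mm³.
Direct shear f_v = P/L_w = 296×10³ / 660 = 448.5 N/mm (vertical).
Torsion M = P·e = 296×10³ × 130 = 38480000 N·mm.
Critical point at (x, y) = (57.5, 165) from centroid. f_tx = M·y/J = 777 N/mm; f_ty = M·x/J = 270.8 N/mm.
Resultant f_max = √[f_tx² + (f_v + f_ty)²] = √[777² + (448.5 + 270.8)²] = 1059 N/mm.
Capacity per unit length: φr_n = 0.75 × 0.6 × 430 × (0.707 × 14) = 1915 N/mm.
1059 ≤ 1915 → adequate.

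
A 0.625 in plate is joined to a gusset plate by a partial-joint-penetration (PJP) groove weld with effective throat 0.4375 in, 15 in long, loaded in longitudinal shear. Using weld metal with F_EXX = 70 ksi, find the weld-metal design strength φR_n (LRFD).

φR_n ≈ 207 kips

Effective throat (given) t_e = 0.4375 in.
A_we = 0.4375 × 15 = 6.562 in².
F_nw = 0.6 F_EXX = 42 ksi.
φR_n = 0.75 × 42 × 6.562 = 206.7 kips.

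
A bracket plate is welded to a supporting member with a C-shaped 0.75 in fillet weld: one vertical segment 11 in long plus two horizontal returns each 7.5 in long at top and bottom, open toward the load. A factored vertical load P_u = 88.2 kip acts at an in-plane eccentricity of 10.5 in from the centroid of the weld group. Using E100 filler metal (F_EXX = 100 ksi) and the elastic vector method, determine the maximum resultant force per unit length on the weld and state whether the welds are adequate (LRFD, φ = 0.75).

Total weld length L_w = 26 in. Treat welds as unit-width lines.
Centroid: x̄ = 2×7.5×3.75 / 26 = 2.163 in from the vertical weld.
Polar moment about centroid: J = I_x + I_y = [11³/12 + 2×7.5×5.5²] + [11×2.163² + 2(7.5³/12 + 7.5×1.587²)] = 724.2 in³.
Direct shear f_v = P/L_w = 88.2 / 26 = 3.392 kip/in (vertical).
Torsion M = P·e = 88.2 × 10.5 = 926.1 kip·in.
Critical point at (x, y) = (5.337, 5.5) from centroid. f_tx = M·y/J = 7.033 kip/in; f_ty = M·x/J = 6.824 kip/in.
Resultant f_max = √[f_tx² + (f_v + f_ty)²] = √[7.033² + (3.392 + 6.824)²] = 12.4 kip/in.
Capacity per unit length: φr_n = 0.75 × 0.6 × 100 × (0.707 × 0.75) = 23.86 kip/in.
12.4 ≤ 23.86 → adequate.

f_max ≈ 12.4 kip/in; adequate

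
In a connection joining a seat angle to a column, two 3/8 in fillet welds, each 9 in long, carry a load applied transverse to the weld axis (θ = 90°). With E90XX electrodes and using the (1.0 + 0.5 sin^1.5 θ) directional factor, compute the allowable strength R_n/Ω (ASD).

R_n/Ω ≈ 193 kips

E90XX → F_EXX = 90 ksi.
t_e = 0.707 × 0.375 = 0.2651 in; A_we = 0.2651 × 18 = 4.772 in².
Directional factor: 1.0 + 0.5 sin^1.5(90°) = 1.5.
F_nw = 0.6 × 90 × 1.5 = 81 ksi.
R_n/Ω = (81 × 4.772) / 2.0 = 193.3 kips.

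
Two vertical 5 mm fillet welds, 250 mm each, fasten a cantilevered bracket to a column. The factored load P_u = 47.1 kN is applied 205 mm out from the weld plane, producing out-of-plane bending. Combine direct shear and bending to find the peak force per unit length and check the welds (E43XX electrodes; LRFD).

f_max ≈ 473 N/mm; adequate

E43XX → F_EXX = 430 MPa.
L_w = 2 × 250 = 500 mm; section modulus (unit throat) S = 2 × L²/6 = 20830 mm².
Direct shear f_v = P/L_w = 47.1×10³/500 = 94.2 N/mm.
Moment M = P × e = 47.1×10³ × 205 = 9655500 N·mm; bending f_b = M/S = 463.5 N/mm.
f_max = √(f_v² + f_b²) = √(94.2² + 463.5²) = 472.9 N/mm.
φr_n = 0.75 × 0.6 × 430 × (0.707 × 5) = 684 N/mm → adequate.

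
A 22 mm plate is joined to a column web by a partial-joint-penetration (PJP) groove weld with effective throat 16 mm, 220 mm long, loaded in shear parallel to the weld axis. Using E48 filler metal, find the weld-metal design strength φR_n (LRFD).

E48XX → F_EXX = 480 MPa.
Effective throat (given) t_e = 16 mm.
A_we = 16 × 220 = 3520 mm².
F_nw = 0.6 F_EXX = 288 MPa.
φR_n = 0.75 × 288 × 3520 × 10⁻³ = 760.3 kN.

φR_n ≈ 760 kN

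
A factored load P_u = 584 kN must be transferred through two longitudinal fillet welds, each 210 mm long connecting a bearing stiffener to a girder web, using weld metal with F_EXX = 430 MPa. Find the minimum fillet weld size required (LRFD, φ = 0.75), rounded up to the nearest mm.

Total weld length L = 420 mm.
Required throat t_e = P_u / (φ × 0.6 F_EXX × L) = 584 / (0.75 × 0.6 × 430 × 420 × 10⁻³) = 7.186 mm.
Required leg w = t_e / 0.707 = 10.16 mm → use 11 mm.

w = 11 mm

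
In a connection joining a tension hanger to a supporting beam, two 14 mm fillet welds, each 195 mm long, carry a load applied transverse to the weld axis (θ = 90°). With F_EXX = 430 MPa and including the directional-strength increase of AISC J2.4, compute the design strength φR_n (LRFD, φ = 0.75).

φR_n ≈ 1120 kN

t_e = 0.707 × 14 = 9.898 mm; A_we = 9.898 × 390 = 3860 mm².
Directional factor: 1.0 + 0.5 sin^1.5(90°) = 1.5.
F_nw = 0.6 × 430 × 1.5 = 387 MPa.
φR_n = 0.75 × 387 × 3860 × 10⁻³ = 1120 kN.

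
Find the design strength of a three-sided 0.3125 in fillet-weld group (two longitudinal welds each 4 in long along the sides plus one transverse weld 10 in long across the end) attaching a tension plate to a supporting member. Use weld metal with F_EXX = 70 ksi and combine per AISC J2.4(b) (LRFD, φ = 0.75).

t_e = 0.707 × 0.3125 = 0.2209 in.
R_nwl = 0.6 × 70 × 0.2209 × 8 = 74.23 kip (longitudinal, 2 welds).
R_nwt = 0.6 × 70 × 0.2209 × 10 = 92.79 kip (transverse, base value).
(i) R_nwl + R_nwt = 167 kip; (ii) 0.85 R_nwl + 1.5 R_nwt = 202.3 kip.
R_n = max = 202.3 kip [governs: (ii)]; φR_n = 151.7 kip.

φR_n ≈ 152 kip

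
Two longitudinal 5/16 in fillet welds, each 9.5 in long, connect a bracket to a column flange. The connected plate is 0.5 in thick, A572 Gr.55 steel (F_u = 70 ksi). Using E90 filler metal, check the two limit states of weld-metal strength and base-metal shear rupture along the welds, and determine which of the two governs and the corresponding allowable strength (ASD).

R_n/Ω ≈ 113 kips (weld metal governs)

E90XX → F_EXX = 90 ksi.
t_e = 0.707 × 0.3125 = 0.2209 in; L = 19 in.
Weld metal: R_n/Ω = (1/2.0) × 0.6 × 90 × 0.2209 × 19 = 113.3 kips.
Base metal (shear rupture): R_n/Ω = (1/2.0) × 0.6 × 70 × 0.5 × 19 = 199.5 kips.
Governing: weld metal.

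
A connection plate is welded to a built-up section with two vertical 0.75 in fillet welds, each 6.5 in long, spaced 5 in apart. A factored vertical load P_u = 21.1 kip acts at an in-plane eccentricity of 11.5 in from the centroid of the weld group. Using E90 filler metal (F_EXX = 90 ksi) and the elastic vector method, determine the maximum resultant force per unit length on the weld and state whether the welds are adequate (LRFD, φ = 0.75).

f_max ≈ 8.92 kip/in; adequate

Total weld length L_w = 13 in. Treat welds as unit-width lines.
Polar moment about centroid: J = 2[d³/12 + d(b/2)²] = 2[6.5³/12 + 6.5×2.5²] = 127 in³.
Direct shear f_v = P/L_w = 21.1 / 13 = 1.623 kip/in (vertical).
Torsion M = P·e = 21.1 × 11.5 = 242.65 kip·in.
Critical point at (x, y) = (2.5, 3.25) from centroid. f_tx = M·y/J = 6.209 kip/in; f_ty = M·x/J = 4.776 kip/in.
Resultant f_max = √[f_tx² + (f_v + f_ty)²] = √[6.209² + (1.623 + 4.776)²] = 8.916 kip/in.
Capacity per unit length: φr_n = 0.75 × 0.6 × 90 × (0.707 × 0.75) = 21.48 kip/in.
8.916 ≤ 21.48 → adequate.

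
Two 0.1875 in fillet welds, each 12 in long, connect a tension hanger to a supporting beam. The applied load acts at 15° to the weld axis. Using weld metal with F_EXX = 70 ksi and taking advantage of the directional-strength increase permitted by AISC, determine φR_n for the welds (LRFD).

φR_n ≈ 107 kips

t_e = 0.707 × 0.1875 = 0.1326 in; A_we = 0.1326 × 24 = 3.181 in².
Directional factor: 1.0 + 0.5 sin^1.5(15°) = 1.066.
F_nw = 0.6 × 70 × 1.066 = 44.77 ksi.
φR_n = 0.75 × 44.77 × 3.181 = 106.8 kips.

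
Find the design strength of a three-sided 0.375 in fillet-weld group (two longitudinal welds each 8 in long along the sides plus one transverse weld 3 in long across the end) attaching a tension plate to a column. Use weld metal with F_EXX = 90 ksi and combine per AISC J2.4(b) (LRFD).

t_e = 0.707 × 0.375 = 0.2651 in.
R_nwl = 0.6 × 90 × 0.2651 × 16 = 229.1 kips (longitudinal, 2 welds).
R_nwt = 0.6 × 90 × 0.2651 × 3 = 42.95 kips (transverse, base value).
(i) R_nwl + R_nwt = 272 kips; (ii) 0.85 R_nwl + 1.5 R_nwt = 259.1 kips.
R_n = max = 272 kips [governs: (i)]; φR_n = 204 kips.

φR_n ≈ 204 kips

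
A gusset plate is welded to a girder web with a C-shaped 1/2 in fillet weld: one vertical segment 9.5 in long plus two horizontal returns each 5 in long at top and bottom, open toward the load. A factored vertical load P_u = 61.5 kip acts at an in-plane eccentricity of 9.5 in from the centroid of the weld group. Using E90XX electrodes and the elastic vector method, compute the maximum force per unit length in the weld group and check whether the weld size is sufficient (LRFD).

E90XX → F_EXX = 90 ksi.
Total weld length L_w = 19.5 in. Treat welds as unit-width lines.
Centroid: x̄ = 2×5×2.5 / 19.5 = 1.282 in from the vertical weld.
Polar moment about centroid: J = I_x + I_y = [9.5³/12 + 2×5×4.75²] + [9.5×1.282² + 2(5³/12 + 5×1.218²)] = 348.4 in³.
Direct shear f_v = P/L_w = 61.5 / 19.5 = 3.154 kip/in (vertical).
Torsion M = P·e = 61.5 × 9.5 = 584.25 kip·in.
Critical point at (x, y) = (3.718, 4.75) from centroid. f_tx = M·y/J = 7.967 kip/in; f_ty = M·x/J = 6.236 kip/in.
Resultant f_max = √[f_tx² + (f_v + f_ty)²] = √[7.967² + (3.154 + 6.236)²] = 12.31 kip/in.
Capacity per unit length: φr_n = 0.75 × 0.6 × 90 × (0.707 × 0.5) = 14.32 kip/in.
12.31 ≤ 14.32 → adequate.

f_max ≈ 12.3 kip/in; adequate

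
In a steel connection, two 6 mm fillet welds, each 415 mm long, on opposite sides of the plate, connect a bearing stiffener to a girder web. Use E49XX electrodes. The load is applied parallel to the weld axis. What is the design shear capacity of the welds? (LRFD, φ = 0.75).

φR_n ≈ 776 kN

E49XX → F_EXX = 490 MPa.
Effective throat t_e = 0.707 × 6 = 4.242 mm.
Total length L = 830 mm; A_we = 4.242 × 830 = 3521 mm².
F_nw = 0.6 F_EXX = 0.6 × 490 = 294 MPa.
φR_n = 0.75 × 294 × 3521 × 10⁻³ = 776.3 kN.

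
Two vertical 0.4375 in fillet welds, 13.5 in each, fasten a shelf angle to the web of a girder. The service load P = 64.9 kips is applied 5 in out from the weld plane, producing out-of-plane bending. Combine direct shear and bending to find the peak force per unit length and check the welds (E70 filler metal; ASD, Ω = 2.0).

E70XX → F_EXX = 70 ksi.
L_w = 2 × 13.5 = 27 in; section modulus (unit throat) S = 2 × L²/6 = 60.75 in².
Direct shear f_v = P/L_w = 64.9/27 = 2.404 kip/in.
Moment M = P × e = 64.9 × 5 = 324.5 kip·in; bending f_b = M/S = 5.342 kip/in.
f_max = √(f_v² + f_b²) = √(2.404² + 5.342²) = 5.857 kip/in.
r_n/Ω = (1/2.0) × 0.6 × 70 × (0.707 × 0.4375) = 6.496 kip/in → adequate.

f_max ≈ 5.86 kip/in; adequate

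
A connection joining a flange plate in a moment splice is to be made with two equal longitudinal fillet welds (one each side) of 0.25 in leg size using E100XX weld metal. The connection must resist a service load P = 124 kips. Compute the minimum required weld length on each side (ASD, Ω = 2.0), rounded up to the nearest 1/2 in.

E100XX → F_EXX = 100 ksi.
Throat t_e = 0.707 × 0.25 = 0.1767 in.
r_n/Ω = (0.6 × 100 × 0.1767) / 2.0 = 5.302 kip/in.
L_req = P / (r_n/Ω) = 124 / 5.302 = 23.39 in total.
Per side: 23.39 / 2 = 11.69 in.
Round up → use L = 12 in on each side.

L = 12 in on each side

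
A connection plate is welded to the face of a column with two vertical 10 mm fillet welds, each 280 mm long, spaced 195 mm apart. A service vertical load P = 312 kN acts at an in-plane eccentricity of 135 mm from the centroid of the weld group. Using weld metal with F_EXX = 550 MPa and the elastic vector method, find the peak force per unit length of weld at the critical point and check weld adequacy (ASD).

f_max ≈ 1210 N/mm; NOT adequate

Total weld length L_w = 560 mm. Treat welds as unit-width lines.
Polar moment about centroid: J = 2[d³/12 + d(b/2)²] = 2[280³/12 + 280×97.5²] = 8982000 mm³.
Direct shear f_v = P/L_w = 312×10³ / 560 = 557.1 N/mm (vertical).
Torsion M = P·e = 312×10³ × 135 = 42120000 N·mm.
Critical point at (x, y) = (97.5, 140) from centroid. f_tx = M·y/J = 656.5 N/mm; f_ty = M·x/J = 457.2 N/mm.
Resultant f_max = √[f_tx² + (f_v + f_ty)²] = √[656.5² + (557.1 + 457.2)²] = 1208 N/mm.
Capacity per unit length: r_n/Ω = (1/2.0) × 0.6 × 550 × (0.707 × 10) = 1167 N/mm.
1208 > 1167 → NOT adequate.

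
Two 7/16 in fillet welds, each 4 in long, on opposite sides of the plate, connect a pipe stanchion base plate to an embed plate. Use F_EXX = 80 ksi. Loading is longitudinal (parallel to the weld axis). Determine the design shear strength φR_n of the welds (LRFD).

φR_n ≈ 89.1 kip

Effective throat t_e = 0.707 × 0.4375 = 0.3093 in.
Total length L = 8 in; A_we = 0.3093 × 8 = 2.474 in².
F_nw = 0.6 F_EXX = 0.6 × 80 = 48 ksi.
φR_n = 0.75 × 48 × 2.474 = 89.08 kip.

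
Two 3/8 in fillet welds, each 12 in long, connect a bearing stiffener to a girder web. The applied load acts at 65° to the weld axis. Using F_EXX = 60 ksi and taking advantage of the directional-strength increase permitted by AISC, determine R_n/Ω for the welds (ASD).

R_n/Ω ≈ 164 kips

t_e = 0.707 × 0.375 = 0.2651 in; A_we = 0.2651 × 24 = 6.363 in².
Directional factor: 1.0 + 0.5 sin^1.5(65°) = 1.431.
F_nw = 0.6 × 60 × 1.431 = 51.53 ksi.
R_n/Ω = (51.53 × 6.363) / 2.0 = 163.9 kips.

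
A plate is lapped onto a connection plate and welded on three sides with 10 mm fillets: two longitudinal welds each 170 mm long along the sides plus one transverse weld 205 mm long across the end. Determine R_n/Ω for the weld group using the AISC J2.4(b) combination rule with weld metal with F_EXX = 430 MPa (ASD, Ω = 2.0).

t_e = 0.707 × 10 = 7.07 mm.
R_nwl = 0.6 × 430 × 7.07 × 340 × 10⁻³ = 620.2 kN (longitudinal, 2 welds).
R_nwt = 0.6 × 430 × 7.07 × 205 × 10⁻³ = 373.9 kN (transverse, base value).
(i) R_nwl + R_nwt = 994.1 kN; (ii) 0.85 R_nwl + 1.5 R_nwt = 1088 kN.
R_n = max = 1088 kN [governs: (ii)]; R_n/Ω = 544 kN.

R_n/Ω ≈ 544 kN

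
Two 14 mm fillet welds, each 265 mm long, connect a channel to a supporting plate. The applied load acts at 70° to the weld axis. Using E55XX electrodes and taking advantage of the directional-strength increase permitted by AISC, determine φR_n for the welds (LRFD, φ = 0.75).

φR_n ≈ 1890 kN

E55XX → F_EXX = 550 MPa.
t_e = 0.707 × 14 = 9.898 mm; A_we = 9.898 × 530 = 5246 mm².
Directional factor: 1.0 + 0.5 sin^1.5(70°) = 1.455.
F_nw = 0.6 × 550 × 1.455 = 480.3 MPa.
φR_n = 0.75 × 480.3 × 5246 × 10⁻³ = 1890 kN.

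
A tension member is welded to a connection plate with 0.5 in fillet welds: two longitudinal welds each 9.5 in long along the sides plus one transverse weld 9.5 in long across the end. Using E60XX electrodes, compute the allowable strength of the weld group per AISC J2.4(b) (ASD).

R_n/Ω ≈ 193 kips

E60XX → F_EXX = 60 ksi.
t_e = 0.707 × 0.5 = 0.3535 in.
R_nwl = 0.6 × 60 × 0.3535 × 19 = 241.8 kips (longitudinal, 2 welds).
R_nwt = 0.6 × 60 × 0.3535 × 9.5 = 120.9 kips (transverse, base value).
(i) R_nwl + R_nwt = 362.7 kips; (ii) 0.85 R_nwl + 1.5 R_nwt = 386.9 kips.
R_n = max = 386.9 kips [governs: (ii)]; R_n/Ω = 193.4 kips.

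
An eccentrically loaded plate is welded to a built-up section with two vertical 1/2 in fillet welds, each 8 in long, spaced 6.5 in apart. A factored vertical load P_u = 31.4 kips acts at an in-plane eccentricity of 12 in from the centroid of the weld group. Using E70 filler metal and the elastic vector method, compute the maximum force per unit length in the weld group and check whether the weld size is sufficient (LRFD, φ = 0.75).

E70XX → F_EXX = 70 ksi.
Total weld length L_w = 16 in. Treat welds as unit-width lines.
Polar moment about centroid: J = 2[d³/12 + d(b/2)²] = 2[8³/12 + 8×3.25²] = 254.3 in³.
Direct shear f_v = P/L_w = 31.4 / 16 = 1.962 kip/in (vertical).
Torsion M = P·e = 31.4 × 12 = 376.8 kip·in.
Critical point at (x, y) = (3.25, 4) from centroid. f_tx = M·y/J = 5.926 kip/in; f_ty = M·x/J = 4.815 kip/in.
Resultant f_max = √[f_tx² + (f_v + f_ty)²] = √[5.926² + (1.962 + 4.815)²] = 9.003 kip/in.
Capacity per unit length: φr_n = 0.75 × 0.6 × 70 × (0.707 × 0.5) = 11.14 kip/in.
9.003 ≤ 11.14 → adequate.

f_max ≈ 9 kip/in; adequate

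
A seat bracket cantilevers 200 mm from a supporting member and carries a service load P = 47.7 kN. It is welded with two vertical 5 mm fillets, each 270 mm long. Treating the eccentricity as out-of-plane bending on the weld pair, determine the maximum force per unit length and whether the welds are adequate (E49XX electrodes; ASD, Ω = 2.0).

E49XX → F_EXX = 490 MPa.
L_w = 2 × 270 = 540 mm; section modulus (unit throat) S = 2 × L²/6 = 24300 mm².
Direct shear f_v = P/L_w = 47.7×10³/540 = 88.33 N/mm.
Moment M = P × e = 47.7×10³ × 200 = 9540000 N·mm; bending f_b = M/S = 392.6 N/mm.
f_max = √(f_v² + f_b²) = √(88.33² + 392.6²) = 402.4 N/mm.
r_n/Ω = (1/2.0) × 0.6 × 490 × (0.707 × 5) = 519.6 N/mm → adequate.

f_max ≈ 402 N/mm; adequate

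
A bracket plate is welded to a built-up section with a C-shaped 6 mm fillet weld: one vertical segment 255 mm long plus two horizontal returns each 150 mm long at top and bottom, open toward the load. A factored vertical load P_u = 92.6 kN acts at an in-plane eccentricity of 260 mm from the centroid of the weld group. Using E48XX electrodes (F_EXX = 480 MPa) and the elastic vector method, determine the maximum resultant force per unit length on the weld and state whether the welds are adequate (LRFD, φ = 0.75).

f_max ≈ 654 N/mm; adequate

Total weld length L_w = 555 mm. Treat welds as unit-width lines.
Centroid: x̄ = 2×150×75 / 555 = 40.54 mm from the vertical weld.
Polar moment about centroid: J = I_x + I_y = [255³/12 + 2×150×127.5²] + [255×40.54² + 2(150³/12 + 150×34.46²)] = 7596000 mm³.
Direct shear f_v = P/L_w = 92.6×10³ / 555 = 166.8 N/mm (vertical).
Torsion M = P·e = 92.6×10³ × 260 = 24076000 N·mm.
Critical point at (x, y) = (109.5, 127.5) from centroid. f_tx = M·y/J = 404.1 N/mm; f_ty = M·x/J = 346.9 N/mm.
Resultant f_max = √[f_tx² + (f_v + f_ty)²] = √[404.1² + (166.8 + 346.9)²] = 653.6 N/mm.
Capacity per unit length: φr_n = 0.75 × 0.6 × 480 × (0.707 × 6) = 916.3 N/mm.
653.6 ≤ 916.3 → adequate.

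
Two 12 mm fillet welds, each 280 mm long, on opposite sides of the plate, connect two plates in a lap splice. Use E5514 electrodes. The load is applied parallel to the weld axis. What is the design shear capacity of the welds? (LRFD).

E55XX → F_EXX = 550 MPa.
Effective throat t_e = 0.707 × 12 = 8.484 mm.
Total length L = 560 mm; A_we = 8.484 × 560 = 4751 mm².
F_nw = 0.6 F_EXX = 0.6 × 550 = 330 MPa.
φR_n = 0.75 × 330 × 4751 × 10⁻³ = 1176 kN.

φR_n ≈ 1180 kN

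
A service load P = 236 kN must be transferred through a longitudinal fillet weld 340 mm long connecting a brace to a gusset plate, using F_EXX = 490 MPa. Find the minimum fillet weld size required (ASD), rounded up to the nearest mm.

Total weld length L = 340 mm.
Required throat t_e = P × Ω / (0.6 F_EXX × L) = 236 × 2.0 / (0.6 × 490 × 340 × 10⁻³) = 4.722 mm.
Required leg w = t_e / 0.707 = 6.679 mm → use 7 mm.

w = 7 mm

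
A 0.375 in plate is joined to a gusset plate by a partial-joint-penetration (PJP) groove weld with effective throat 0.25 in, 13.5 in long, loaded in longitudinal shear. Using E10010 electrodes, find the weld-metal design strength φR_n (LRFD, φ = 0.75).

φR_n ≈ 152 kips

E100XX → F_EXX = 100 ksi.
Effective throat (given) t_e = 0.25 in.
A_we = 0.25 × 13.5 = 3.375 in².
F_nw = 0.6 F_EXX = 60 ksi.
φR_n = 0.75 × 60 × 3.375 = 151.9 kips.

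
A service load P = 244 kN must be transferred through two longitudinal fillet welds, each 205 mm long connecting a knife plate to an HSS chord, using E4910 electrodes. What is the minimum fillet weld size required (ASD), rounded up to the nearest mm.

w = 6 mm

E49XX → F_EXX = 490 MPa.
Total weld length L = 410 mm.
Required throat t_e = P × Ω / (0.6 F_EXX × L) = 244 × 2.0 / (0.6 × 490 × 410 × 10⁻³) = 4.048 mm.
Required leg w = t_e / 0.707 = 5.726 mm → use 6 mm.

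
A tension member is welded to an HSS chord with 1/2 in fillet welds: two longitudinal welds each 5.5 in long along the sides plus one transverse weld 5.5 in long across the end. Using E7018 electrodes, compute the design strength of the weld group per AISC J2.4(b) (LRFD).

φR_n ≈ 196 kip

E70XX → F_EXX = 70 ksi.
t_e = 0.707 × 0.5 = 0.3535 in.
R_nwl = 0.6 × 70 × 0.3535 × 11 = 163.3 kip (longitudinal, 2 welds).
R_nwt = 0.6 × 70 × 0.3535 × 5.5 = 81.66 kip (transverse, base value).
(i) R_nwl + R_nwt = 245 kip; (ii) 0.85 R_nwl + 1.5 R_nwt = 261.3 kip.
R_n = max = 261.3 kip [governs: (ii)]; φR_n = 196 kip.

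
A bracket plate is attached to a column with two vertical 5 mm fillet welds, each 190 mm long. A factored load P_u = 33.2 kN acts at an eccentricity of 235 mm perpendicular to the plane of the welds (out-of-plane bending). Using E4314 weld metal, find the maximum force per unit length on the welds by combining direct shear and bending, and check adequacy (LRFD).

f_max ≈ 654 N/mm; adequate

E43XX → F_EXX = 430 MPa.
L_w = 2 × 190 = 380 mm; section modulus (unit throat) S = 2 × L²/6 = 12030 mm².
Direct shear f_v = P/L_w = 33.2×10³/380 = 87.37 N/mm.
Moment M = P × e = 33.2×10³ × 235 = 7802000 N·mm; bending f_b = M/S = 648.4 N/mm.
f_max = √(f_v² + f_b²) = √(87.37² + 648.4²) = 654.2 N/mm.
φr_n = 0.75 × 0.6 × 430 × (0.707 × 5) = 684 N/mm → adequate.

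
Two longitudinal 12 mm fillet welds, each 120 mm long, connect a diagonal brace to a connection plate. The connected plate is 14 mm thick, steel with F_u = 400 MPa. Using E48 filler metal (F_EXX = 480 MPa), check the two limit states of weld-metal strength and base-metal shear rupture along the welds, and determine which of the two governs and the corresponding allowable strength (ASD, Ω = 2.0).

R_n/Ω ≈ 293 kN (weld metal governs)

t_e = 0.707 × 12 = 8.484 mm; L = 240 mm.
Weld metal: R_n/Ω = (1/2.0) × 0.6 × 480 × 8.484 × 240 × 10⁻³ = 293.2 kN.
Base metal (shear rupture): R_n/Ω = (1/2.0) × 0.6 × 400 × 14 × 240 × 10⁻³ = 403.2 kN.
Governing: weld metal.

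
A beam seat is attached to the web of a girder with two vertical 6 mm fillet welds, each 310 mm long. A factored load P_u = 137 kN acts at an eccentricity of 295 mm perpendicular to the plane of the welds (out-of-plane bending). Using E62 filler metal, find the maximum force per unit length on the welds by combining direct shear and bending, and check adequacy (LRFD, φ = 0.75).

f_max ≈ 1280 N/mm; NOT adequate

E62XX → F_EXX = 620 MPa.
L_w = 2 × 310 = 620 mm; section modulus (unit throat) S = 2 × L²/6 = 32030 mm².
Direct shear f_v = P/L_w = 137×10³/620 = 221 N/mm.
Moment M = P × e = 137×10³ × 295 = 40415000 N·mm; bending f_b = M/S = 1262 N/mm.
f_max = √(f_v² + f_b²) = √(221² + 1262²) = 1281 N/mm.
φr_n = 0.75 × 0.6 × 620 × (0.707 × 6) = 1184 N/mm → NOT adequate.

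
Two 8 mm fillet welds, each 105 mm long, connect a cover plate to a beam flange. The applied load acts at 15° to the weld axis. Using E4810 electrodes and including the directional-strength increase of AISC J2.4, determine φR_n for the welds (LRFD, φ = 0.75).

φR_n ≈ 273 kN

E48XX → F_EXX = 480 MPa.
t_e = 0.707 × 8 = 5.656 mm; A_we = 5.656 × 210 = 1188 mm².
Directional factor: 1.0 + 0.5 sin^1.5(15°) = 1.066.
F_nw = 0.6 × 480 × 1.066 = 307 MPa.
φR_n = 0.75 × 307 × 1188 × 10⁻³ = 273.4 kN.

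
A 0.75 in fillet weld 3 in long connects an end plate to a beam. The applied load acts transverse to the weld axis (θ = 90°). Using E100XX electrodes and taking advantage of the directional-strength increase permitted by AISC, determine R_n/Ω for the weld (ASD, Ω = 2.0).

E100XX → F_EXX = 100 ksi.
t_e = 0.707 × 0.75 = 0.5302 in; A_we = 0.5302 × 3 = 1.591 in².
Directional factor: 1.0 + 0.5 sin^1.5(90°) = 1.5.
F_nw = 0.6 × 100 × 1.5 = 90 ksi.
R_n/Ω = (90 × 1.591) / 2.0 = 71.58 kip.

R_n/Ω ≈ 71.6 kip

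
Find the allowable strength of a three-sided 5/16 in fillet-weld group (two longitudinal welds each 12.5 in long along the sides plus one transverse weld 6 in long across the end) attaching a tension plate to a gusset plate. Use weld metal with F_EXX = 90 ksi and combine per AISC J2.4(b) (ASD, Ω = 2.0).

t_e = 0.707 × 0.3125 = 0.2209 in.
R_nwl = 0.6 × 90 × 0.2209 × 25 = 298.3 kips (longitudinal, 2 welds).
R_nwt = 0.6 × 90 × 0.2209 × 6 = 71.58 kips (transverse, base value).
(i) R_nwl + R_nwt = 369.8 kips; (ii) 0.85 R_nwl + 1.5 R_nwt = 360.9 kips.
R_n = max = 369.8 kips [governs: (i)]; R_n/Ω = 184.9 kips.

R_n/Ω ≈ 185 kips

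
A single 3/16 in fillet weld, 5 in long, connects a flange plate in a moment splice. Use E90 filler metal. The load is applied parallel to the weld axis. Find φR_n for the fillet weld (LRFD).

φR_n ≈ 26.8 kips

E90XX → F_EXX = 90 ksi.
Effective throat t_e = 0.707 × 0.1875 = 0.1326 in.
Total length L = 5 in; A_we = 0.1326 × 5 = 0.6628 in².
F_nw = 0.6 F_EXX = 0.6 × 90 = 54 ksi.
φR_n = 0.75 × 54 × 0.6628 = 26.84 kips.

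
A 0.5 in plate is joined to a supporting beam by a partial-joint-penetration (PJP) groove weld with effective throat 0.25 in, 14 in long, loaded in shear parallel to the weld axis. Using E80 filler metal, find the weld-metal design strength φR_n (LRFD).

E80XX → F_EXX = 80 ksi.
Effective throat (given) t_e = 0.25 in.
A_we = 0.25 × 14 = 3.5 in².
F_nw = 0.6 F_EXX = 48 ksi.
φR_n = 0.75 × 48 × 3.5 = 126 kip.

φR_n ≈ 126 kip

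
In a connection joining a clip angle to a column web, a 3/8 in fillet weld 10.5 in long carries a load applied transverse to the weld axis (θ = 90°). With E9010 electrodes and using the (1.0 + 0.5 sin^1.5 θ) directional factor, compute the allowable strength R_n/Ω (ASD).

R_n/Ω ≈ 113 kips

E90XX → F_EXX = 90 ksi.
t_e = 0.707 × 0.375 = 0.2651 in; A_we = 0.2651 × 10.5 = 2.784 in².
Directional factor: 1.0 + 0.5 sin^1.5(90°) = 1.5.
F_nw = 0.6 × 90 × 1.5 = 81 ksi.
R_n/Ω = (81 × 2.784) / 2.0 = 112.7 kips.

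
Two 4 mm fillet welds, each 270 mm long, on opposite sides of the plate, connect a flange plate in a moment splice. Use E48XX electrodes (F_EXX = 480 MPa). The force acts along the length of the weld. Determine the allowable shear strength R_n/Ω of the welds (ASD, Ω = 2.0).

Effective throat t_e = 0.707 × 4 = 2.828 mm.
Total length L = 540 mm; A_we = 2.828 × 540 = 1527 mm².
F_nw = 0.6 F_EXX = 0.6 × 480 = 288 MPa.
R_n = 288 × 1527 × 10⁻³ = 439.8 kN; R_n/Ω = 439.8/2.0 = 219.9 kN.

R_n/Ω ≈ 220 kN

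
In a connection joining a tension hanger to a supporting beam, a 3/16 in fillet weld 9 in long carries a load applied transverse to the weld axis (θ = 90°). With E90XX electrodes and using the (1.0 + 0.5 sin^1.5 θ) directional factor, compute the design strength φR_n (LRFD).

φR_n ≈ 72.5 kips

E90XX → F_EXX = 90 ksi.
t_e = 0.707 × 0.1875 = 0.1326 in; A_we = 0.1326 × 9 = 1.193 in².
Directional factor: 1.0 + 0.5 sin^1.5(90°) = 1.5.
F_nw = 0.6 × 90 × 1.5 = 81 ksi.
φR_n = 0.75 × 81 × 1.193 = 72.48 kips.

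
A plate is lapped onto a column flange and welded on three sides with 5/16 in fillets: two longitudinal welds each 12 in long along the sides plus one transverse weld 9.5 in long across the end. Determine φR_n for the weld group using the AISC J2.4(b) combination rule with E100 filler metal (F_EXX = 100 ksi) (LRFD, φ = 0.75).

t_e = 0.707 × 0.3125 = 0.2209 in.
R_nwl = 0.6 × 100 × 0.2209 × 24 = 318.1 kip (longitudinal, 2 welds).
R_nwt = 0.6 × 100 × 0.2209 × 9.5 = 125.9 kip (transverse, base value).
(i) R_nwl + R_nwt = 444.1 kip; (ii) 0.85 R_nwl + 1.5 R_nwt = 459.3 kip.
R_n = max = 459.3 kip [governs: (ii)]; φR_n = 344.5 kip.

φR_n ≈ 344 kip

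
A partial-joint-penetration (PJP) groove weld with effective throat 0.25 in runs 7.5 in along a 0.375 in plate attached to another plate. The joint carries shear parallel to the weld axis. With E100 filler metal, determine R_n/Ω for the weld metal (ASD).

R_n/Ω ≈ 56.2 kips

E100XX → F_EXX = 100 ksi.
Effective throat (given) t_e = 0.25 in.
A_we = 0.25 × 7.5 = 1.875 in².
F_nw = 0.6 F_EXX = 60 ksi.
R_n/Ω = (60 × 1.875) / 2.0 = 56.25 kips.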